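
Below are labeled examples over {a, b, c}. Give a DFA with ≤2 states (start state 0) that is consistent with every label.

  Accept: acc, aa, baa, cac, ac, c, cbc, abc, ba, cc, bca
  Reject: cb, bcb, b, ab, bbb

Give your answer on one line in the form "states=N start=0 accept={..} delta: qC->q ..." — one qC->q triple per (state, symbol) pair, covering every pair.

Fold the examples into a partial DFA from state 0: repeatedly fix the first undefined (state, symbol) met by the shortest-then-alphabetical prefix, trying targets in increasing order and rejecting any under which an Accept and a Reject string meet in one state with the same remainder; add a state when all current targets are rejected. Accepting states are where Accept strings end.
a: 0a undefined. 0a->0: ok.
b: 0b undefined. 0b->0: no, aa/b meet in 0. Open state 1: 0b->1.
c: 0c undefined. 0c->0: ok.
ba: 1a undefined. 1a->0: ok.
bb: 1b undefined. 1b->0: ok.
bc: 1c undefined. 1c->0: ok.
All examples now run through 2 states with every (state, symbol) defined. Accept strings end in {0}, Reject strings end in {1}; accept={0}.

states=2 start=0 accept={0} delta: 0a->0 0b->1 0c->0 1a->0 1b->0 1c->0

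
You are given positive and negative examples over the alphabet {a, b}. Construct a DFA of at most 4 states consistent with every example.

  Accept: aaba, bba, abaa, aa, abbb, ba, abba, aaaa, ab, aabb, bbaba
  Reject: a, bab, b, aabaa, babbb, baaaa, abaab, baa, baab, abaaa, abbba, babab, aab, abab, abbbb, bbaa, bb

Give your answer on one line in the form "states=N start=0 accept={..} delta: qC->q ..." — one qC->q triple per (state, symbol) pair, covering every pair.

states=4 start=0 accept={3} delta: 0a->1 0b->2 1a->3 1b->3 2a->3 2b->1 3a->2 3b->1

Grow the machine one transition at a time. Run the examples from 0; the earliest place one falls off (shortest prefix, ties alphabetical) gets sent to the lowest-numbered state that keeps every Accept/Reject pair distinguishable — a pair clashes when both reach the same state with identical unread suffix — and to a fresh state only if none does.
a: 0a undefined. 0a->0: no, abaa/aabaa meet in 0 with "baa" left. Open state 1: 0a->1.
b: 0b undefined. 0b->0: no, bba/a meet in 1. 0b->1: no, abaa/bbaa meet in 1 with "baa" left. Open state 2: 0b->2.
aa: 1a undefined. 1a->0: no, aabb/bb meet in 2 with "b" left. 1a->1: no, abaa/aabaa meet in 1 with "baa" left. 1a->2: no, aa/b meet in 2. Open state 3: 1a->3.
ab: 1b undefined. 1b->0: no, bba/abbba meet in 2 with "ba" left. 1b->1: no, aa/abbba meet in 3. 1b->2: no, abaa/baa meet in 2 with "aa" left. 1b->3: ok.
ba: 2a undefined. 2a->0: no, aa/baab meet in 3. 2a->1: no, abaa/baaaa meet in 3 with "aa" left. 2a->2: no, ba/b meet in 2. 2a->3: ok.
bb: 2b undefined. 2b->0: no, bba/a meet in 1. 2b->1: ok.
aaa: 3a undefined. 3a->0: no, bba/baaaa meet in 3. 3a->1: no, bba/baab meet in 3. 3a->2: ok.
aab: 3b undefined. 3b->0: no, aaba/a meet in 1. 3b->1: ok.
All examples now run through 4 states with every (state, symbol) defined. Accept strings end in {3}, Reject strings end in {1,2}; accept={3}.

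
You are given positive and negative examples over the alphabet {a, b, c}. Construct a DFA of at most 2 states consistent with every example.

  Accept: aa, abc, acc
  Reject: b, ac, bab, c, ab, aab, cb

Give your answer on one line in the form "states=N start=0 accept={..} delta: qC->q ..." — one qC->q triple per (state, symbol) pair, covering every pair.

states=2 start=0 accept={0} delta: 0a->0 0b->1 0c->1 1a->0 1b->1 1c->0

Grow the machine one transition at a time. Run the examples from 0; the earliest place one falls off (shortest prefix, ties alphabetical) gets sent to the lowest-numbered state that keeps every Accept/Reject pair distinguishable — a pair clashes when both reach the same state with identical unread suffix — and to a fresh state only if none does.
a: 0a undefined. 0a->0: ok.
b: 0b undefined. 0b->0: no, aa/b meet in 0. Open state 1: 0b->1.
c: 0c undefined. 0c->0: no, aa/ac meet in 0. 0c->1: ok.
ba: 1a undefined. 1a->0: ok.
cb: 1b undefined. 1b->0: no, aa/cb meet in 0. 1b->1: ok.
abc: 1c undefined. 1c->0: ok.
All examples now run through 2 states with every (state, symbol) defined. Accept strings end in {0}, Reject strings end in {1}; accept={0}.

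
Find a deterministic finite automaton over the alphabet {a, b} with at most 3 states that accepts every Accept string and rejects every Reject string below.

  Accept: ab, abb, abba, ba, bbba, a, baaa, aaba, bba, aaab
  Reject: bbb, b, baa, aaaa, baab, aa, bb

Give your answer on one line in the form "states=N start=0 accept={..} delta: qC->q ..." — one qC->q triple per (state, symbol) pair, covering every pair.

states=3 start=0 accept={1,2} delta: 0a->1 0b->0 1a->0 1b->2 2a->1 2b->2

Fold the examples into a partial DFA from state 0: repeatedly fix the first undefined (state, symbol) met by the shortest-then-alphabetical prefix, trying targets in increasing order and rejecting any under which an Accept and a Reject string meet in one state with the same remainder; add a state when all current targets are rejected. Accepting states are where Accept strings end.
a: 0a undefined. 0a->0: no, ab/b meet in 0 with "b" left. Open state 1: 0a->1.
b: 0b undefined. 0b->0: ok.
aa: 1a undefined. 1a->0: ok.
ab: 1b undefined. 1b->0: no, ab/bbb meet in 0. 1b->1: no, abba/bbb meet in 0. Open state 2: 1b->2.
abb: 2b undefined. 2b->0: no, abb/bbb meet in 0. 2b->1: no, abba/bbb meet in 0. 2b->2: ok.
abba: 2a undefined. 2a->0: no, abba/bbb meet in 0. 2a->1: ok.
All examples now run through 3 states with every (state, symbol) defined. Accept strings end in {1,2}, Reject strings end in {0}; accept={1,2}.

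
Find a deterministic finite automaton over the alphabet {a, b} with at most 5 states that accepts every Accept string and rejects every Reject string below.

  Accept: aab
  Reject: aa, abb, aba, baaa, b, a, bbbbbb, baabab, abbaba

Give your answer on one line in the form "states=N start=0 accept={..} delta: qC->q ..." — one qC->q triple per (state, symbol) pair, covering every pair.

states=3 start=0 accept={2} delta: 0a->1 0b->0 1a->1 1b->2 2a->0 2b->0

Grow the machine one transition at a time. Run the examples from 0; the earliest place one falls off (shortest prefix, ties alphabetical) gets sent to the lowest-numbered state that keeps every Accept/Reject pair distinguishable — a pair clashes when both reach the same state with identical unread suffix — and to a fresh state only if none does.
a: 0a undefined. 0a->0: no, aab/b meet in 0 with "b" left. Open state 1: 0a->1.
b: 0b undefined. 0b->0: ok.
aa: 1a undefined. 1a->0: no, aab/aa meet in 0. 1a->1: ok.
ab: 1b undefined. 1b->0: no, aab/abb meet in 0. 1b->1: no, aab/aa meet in 1. Open state 2: 1b->2.
aba: 2a undefined. 2a->0: ok.
abb: 2b undefined. 2b->0: ok.
All examples now run through 3 states with every (state, symbol) defined. Accept strings end in {2}, Reject strings end in {0,1}; accept={2}.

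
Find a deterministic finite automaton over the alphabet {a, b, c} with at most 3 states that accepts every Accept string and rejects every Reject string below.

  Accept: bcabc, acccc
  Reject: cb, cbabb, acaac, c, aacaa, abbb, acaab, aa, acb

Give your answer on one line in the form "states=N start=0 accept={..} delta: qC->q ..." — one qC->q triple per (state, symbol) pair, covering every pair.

states=3 start=0 accept={2} delta: 0a->0 0b->0 0c->1 1a->2 1b->0 1c->2 2a->0 2b->1 2c->1

Fold the examples into a partial DFA from state 0: repeatedly fix the first undefined (state, symbol) met by the shortest-then-alphabetical prefix, trying targets in increasing order and rejecting any under which an Accept and a Reject string meet in one state with the same remainder; add a state when all current targets are rejected. Accepting states are where Accept strings end.
a: 0a undefined. 0a->0: ok.
b: 0b undefined. 0b->0: ok.
c: 0c undefined. 0c->0: no, bcabc/cb meet in 0. Open state 1: 0c->1.
cb: 1b undefined. 1b->0: ok.
aca: 1a undefined. 1a->0: no, bcabc/acaac meet in 1. 1a->1: no, bcabc/c meet in 1. Open state 2: 1a->2.
acc: 1c undefined. 1c->0: no, acccc/cb meet in 0. 1c->1: no, acccc/c meet in 1. 1c->2: ok.
acaa: 2a undefined. 2a->0: ok.
accc: 2c undefined. 2c->0: no, acccc/acaac meet in 1. 2c->1: ok.
bcab: 2b undefined. 2b->0: no, bcabc/acaac meet in 1. 2b->1: ok.
All examples now run through 3 states with every (state, symbol) defined. Accept strings end in {2}, Reject strings end in {0,1}; accept={2}.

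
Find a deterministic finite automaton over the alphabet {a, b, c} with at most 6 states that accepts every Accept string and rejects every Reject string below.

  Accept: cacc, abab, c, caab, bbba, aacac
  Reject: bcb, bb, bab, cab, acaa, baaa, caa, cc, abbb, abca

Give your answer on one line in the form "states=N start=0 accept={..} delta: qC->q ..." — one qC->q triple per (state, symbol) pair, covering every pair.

Fold the examples into a partial DFA from state 0: repeatedly fix the first undefined (state, symbol) met by the shortest-then-alphabetical prefix, trying targets in increasing order and rejecting any under which an Accept and a Reject string meet in one state with the same remainder; add a state when all current targets are rejected. Accepting states are where Accept strings end.
a: 0a undefined. 0a->0: no, abab/bab meet in 0 with "bab" left. Open state 1: 0a->1.
b: 0b undefined. 0b->0: ok.
c: 0c undefined. 0c->0: no, c/bcb meet in 0. 0c->1: ok.
aa: 1a undefined. 1a->0: no, cacc/cc meet in 1 with "c" left. 1a->1: no, c/baaa meet in 1. Open state 2: 1a->2.
ab: 1b undefined. 1b->0: no, abab/bcb meet in 0. 1b->1: no, abab/cab meet in 2 with "b" left. 1b->2: ok.
ac: 1c undefined. 1c->0: ok.
aac: 2c undefined. 2c->0: no, cacc/abca meet in 1. 2c->1: no, cacc/bb meet in 0. 2c->2: no, cacc/bcb meet in 2. Open state 3: 2c->3.
aba: 2a undefined. 2a->0: no, abab/bb meet in 0. 2a->1: no, abab/bcb meet in 2. 2a->2: no, abab/cab meet in 2 with "b" left. 2a->3: ok.
abb: 2b undefined. 2b->0: ok.
aaca: 3a undefined. 3a->0: ok.
abab: 3b undefined. 3b->0: no, abab/bb meet in 0. 3b->1: ok.
cacc: 3c undefined. 3c->0: no, cacc/bb meet in 0. 3c->1: ok.
All examples now run through 4 states with every (state, symbol) defined. Accept strings end in {1}, Reject strings end in {0,2,3}; accept={1}.

states=4 start=0 accept={1} delta: 0a->1 0b->0 0c->1 1a->2 1b->2 1c->0 2a->3 2b->0 2c->3 3a->0 3b->1 3c->1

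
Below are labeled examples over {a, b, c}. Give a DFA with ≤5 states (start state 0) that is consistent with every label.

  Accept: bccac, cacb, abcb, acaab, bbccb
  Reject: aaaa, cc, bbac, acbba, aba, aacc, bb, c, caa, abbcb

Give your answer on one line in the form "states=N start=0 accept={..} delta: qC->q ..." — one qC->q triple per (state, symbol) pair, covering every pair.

states=4 start=0 accept={1,3} delta: 0a->0 0b->1 0c->0 1a->0 1b->2 1c->2 2a->0 2b->1 2c->3 3a->2 3b->0 3c->0

Fold the examples into a partial DFA from state 0: repeatedly fix the first undefined (state, symbol) met by the shortest-then-alphabetical prefix, trying targets in increasing order and rejecting any under which an Accept and a Reject string meet in one state with the same remainder; add a state when all current targets are rejected. Accepting states are where Accept strings end.
a: 0a undefined. 0a->0: ok.
b: 0b undefined. 0b->0: no, abcb/abbcb meet in 0 with "cb" left. Open state 1: 0b->1.
c: 0c undefined. 0c->0: ok.
bb: 1b undefined. 1b->0: no, cacb/abbcb meet in 1. 1b->1: no, cacb/bb meet in 1. Open state 2: 1b->2.
bc: 1c undefined. 1c->0: no, bccac/aaaa meet in 0. 1c->1: no, abcb/bb meet in 2. 1c->2: ok.
aba: 1a undefined. 1a->0: ok.
bba: 2a undefined. 2a->0: ok.
bbc: 2c undefined. 2c->0: no, bccac/aaaa meet in 0. 2c->1: no, bccac/aaaa meet in 0. 2c->2: no, bccac/aaaa meet in 0. Open state 3: 2c->3.
abcb: 2b undefined. 2b->0: no, abcb/aaaa meet in 0. 2b->1: ok.
bbcc: 3c undefined. 3c->0: ok.
bcca: 3a undefined. 3a->0: no, bccac/aaaa meet in 0. 3a->1: no, bccac/bb meet in 2. 3a->2: ok.
abbcb: 3b undefined. 3b->0: ok.
All examples now run through 4 states with every (state, symbol) defined. Accept strings end in {1,3}, Reject strings end in {0,2}; accept={1,3}.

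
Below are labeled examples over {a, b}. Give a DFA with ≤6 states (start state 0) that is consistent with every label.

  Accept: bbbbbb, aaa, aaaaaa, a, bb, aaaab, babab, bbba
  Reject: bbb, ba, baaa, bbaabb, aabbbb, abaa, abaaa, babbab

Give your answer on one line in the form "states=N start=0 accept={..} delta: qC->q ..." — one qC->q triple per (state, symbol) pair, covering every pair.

State merging on the prefix tree: take the shortest (then alphabetical) example prefix whose next move is undefined and point that move at state 0, else 1, else 2, ...; a target is out if some Accept/Reject pair would then sit in one state with the same input left (inseparable). If every existing state is out, open a new one.
a: 0a undefined. 0a->0: ok.
b: 0b undefined. 0b->0: no, bbbbbb/bbb meet in 0. Open state 1: 0b->1.
ba: 1a undefined. 1a->0: no, aaa/ba meet in 0. 1a->1: no, aaaab/ba meet in 1. Open state 2: 1a->2.
bb: 1b undefined. 1b->0: no, bbbbbb/bbaabb meet in 0. 1b->1: no, bbbbbb/bbb meet in 1. 1b->2: no, bb/ba meet in 2. Open state 3: 1b->3.
baa: 2a undefined. 2a->0: no, aaa/baaa meet in 0. 2a->1: no, aaaab/abaa meet in 1. 2a->2: ok.
bab: 2b undefined. 2b->0: no, aaa/babbab meet in 0. 2b->1: ok.
bba: 3a undefined. 3a->0: no, bb/bbaabb meet in 3. 3a->1: no, bb/bbaabb meet in 3. 3a->2: no, bb/bbaabb meet in 3. 3a->3: ok.
bbb: 3b undefined. 3b->0: no, bbbbbb/bbb meet in 0. 3b->1: no, bbbbbb/bbaabb meet in 3. 3b->2: no, bbbbbb/bbb meet in 2. 3b->3: no, bbbbbb/bbb meet in 3. Open state 4: 3b->4.
bbba: 4a undefined. 4a->0: ok.
bbbb: 4b undefined. 4b->0: no, aaa/bbaabb meet in 0. 4b->1: no, bbbbbb/bbb meet in 4. 4b->2: ok.
All examples now run through 5 states with every (state, symbol) defined. Accept strings end in {0,1,3}, Reject strings end in {2,4}; accept={0,1,3}.

states=5 start=0 accept={0,1,3} delta: 0a->0 0b->1 1a->2 1b->3 2a->2 2b->1 3a->3 3b->4 4a->0 4b->2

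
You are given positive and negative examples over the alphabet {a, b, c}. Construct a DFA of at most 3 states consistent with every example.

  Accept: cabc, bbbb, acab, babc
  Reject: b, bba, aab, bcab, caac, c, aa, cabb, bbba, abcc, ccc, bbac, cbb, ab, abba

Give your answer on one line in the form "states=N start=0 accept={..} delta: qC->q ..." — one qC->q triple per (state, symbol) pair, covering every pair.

Fold the examples into a partial DFA from state 0: repeatedly fix the first undefined (state, symbol) met by the shortest-then-alphabetical prefix, trying targets in increasing order and rejecting any under which an Accept and a Reject string meet in one state with the same remainder; add a state when all current targets are rejected. Accepting states are where Accept strings end.
a: 0a undefined. 0a->0: ok.
b: 0b undefined. 0b->0: no, bbbb/b meet in 0. Open state 1: 0b->1.
c: 0c undefined. 0c->0: no, acab/b meet in 1. 0c->1: ok.
ba: 1a undefined. 1a->0: no, acab/b meet in 1. 1a->1: ok.
bb: 1b undefined. 1b->0: no, cabc/b meet in 1. 1b->1: no, cabc/caac meet in 1 with "c" left. Open state 2: 1b->2.
bc: 1c undefined. 1c->0: ok.
bba: 2a undefined. 2a->0: ok.
bbb: 2b undefined. 2b->0: no, bbbb/b meet in 1. 2b->1: ok.
babc: 2c undefined. 2c->0: no, cabc/bba meet in 0. 2c->1: no, cabc/b meet in 1. 2c->2: ok.
All examples now run through 3 states with every (state, symbol) defined. Accept strings end in {2}, Reject strings end in {0,1}; accept={2}.

states=3 start=0 accept={2} delta: 0a->0 0b->1 0c->1 1a->1 1b->2 1c->0 2a->0 2b->1 2c->2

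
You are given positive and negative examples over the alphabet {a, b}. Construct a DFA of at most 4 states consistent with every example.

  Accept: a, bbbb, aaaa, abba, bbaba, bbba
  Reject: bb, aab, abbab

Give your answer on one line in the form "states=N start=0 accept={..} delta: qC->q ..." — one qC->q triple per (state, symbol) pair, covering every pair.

Fold the examples into a partial DFA from state 0: repeatedly fix the first undefined (state, symbol) met by the shortest-then-alphabetical prefix, trying targets in increasing order and rejecting any under which an Accept and a Reject string meet in one state with the same remainder; add a state when all current targets are rejected. Accepting states are where Accept strings end.
a: 0a undefined. 0a->0: ok.
b: 0b undefined. 0b->0: no, a/bb meet in 0. Open state 1: 0b->1.
bb: 1b undefined. 1b->0: no, a/bb meet in 0. 1b->1: no, bbbb/bb meet in 1. Open state 2: 1b->2.
bba: 2a undefined. 2a->0: ok.
bbb: 2b undefined. 2b->0: no, bbbb/aab meet in 1. 2b->1: no, bbbb/bb meet in 2. 2b->2: no, bbbb/bb meet in 2. Open state 3: 2b->3.
bbba: 3a undefined. 3a->0: ok.
bbbb: 3b undefined. 3b->0: ok.
bbaba: 1a undefined. 1a->0: ok.
All examples now run through 4 states with every (state, symbol) defined. Accept strings end in {0}, Reject strings end in {1,2}; accept={0}.

states=4 start=0 accept={0} delta: 0a->0 0b->1 1a->0 1b->2 2a->0 2b->3 3a->0 3b->0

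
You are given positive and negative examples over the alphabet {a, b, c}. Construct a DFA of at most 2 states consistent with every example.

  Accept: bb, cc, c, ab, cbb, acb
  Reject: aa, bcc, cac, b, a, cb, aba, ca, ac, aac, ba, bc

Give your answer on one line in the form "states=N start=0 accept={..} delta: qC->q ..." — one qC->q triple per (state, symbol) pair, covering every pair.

states=2 start=0 accept={0} delta: 0a->1 0b->1 0c->0 1a->1 1b->0 1c->1

Grow the machine one transition at a time. Run the examples from 0; the earliest place one falls off (shortest prefix, ties alphabetical) gets sent to the lowest-numbered state that keeps every Accept/Reject pair distinguishable — a pair clashes when both reach the same state with identical unread suffix — and to a fresh state only if none does.
a: 0a undefined. 0a->0: no, c/ac meet in 0 with "c" left. Open state 1: 0a->1.
b: 0b undefined. 0b->0: no, bb/b meet in 0. 0b->1: ok.
c: 0c undefined. 0c->0: ok.
aa: 1a undefined. 1a->0: no, cc/aa meet in 0. 1a->1: ok.
ab: 1b undefined. 1b->0: ok.
ac: 1c undefined. 1c->0: no, bb/bcc meet in 0. 1c->1: ok.
All examples now run through 2 states with every (state, symbol) defined. Accept strings end in {0}, Reject strings end in {1}; accept={0}.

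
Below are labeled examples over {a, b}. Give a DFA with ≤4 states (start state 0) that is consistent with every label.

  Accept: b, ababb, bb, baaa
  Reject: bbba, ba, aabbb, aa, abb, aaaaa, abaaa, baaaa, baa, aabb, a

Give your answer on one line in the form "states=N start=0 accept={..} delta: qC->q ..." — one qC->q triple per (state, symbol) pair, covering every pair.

Grow the machine one transition at a time. Run the examples from 0; the earliest place one falls off (shortest prefix, ties alphabetical) gets sent to the lowest-numbered state that keeps every Accept/Reject pair distinguishable — a pair clashes when both reach the same state with identical unread suffix — and to a fresh state only if none does.
a: 0a undefined. 0a->0: no, bb/abb meet in 0 with "bb" left. Open state 1: 0a->1.
b: 0b undefined. 0b->0: ok.
aa: 1a undefined. 1a->0: no, b/aabbb meet in 0. 1a->1: no, baaa/bbba meet in 1. Open state 2: 1a->2.
ab: 1b undefined. 1b->0: no, b/abb meet in 0. 1b->1: no, ababb/aabb meet in 2 with "bb" left. 1b->2: ok.
aaa: 2a undefined. 2a->0: ok.
aab: 2b undefined. 2b->0: no, b/aabbb meet in 0. 2b->1: ok.
All examples now run through 3 states with every (state, symbol) defined. Accept strings end in {0}, Reject strings end in {1,2}; accept={0}.

states=3 start=0 accept={0} delta: 0a->1 0b->0 1a->2 1b->2 2a->0 2b->1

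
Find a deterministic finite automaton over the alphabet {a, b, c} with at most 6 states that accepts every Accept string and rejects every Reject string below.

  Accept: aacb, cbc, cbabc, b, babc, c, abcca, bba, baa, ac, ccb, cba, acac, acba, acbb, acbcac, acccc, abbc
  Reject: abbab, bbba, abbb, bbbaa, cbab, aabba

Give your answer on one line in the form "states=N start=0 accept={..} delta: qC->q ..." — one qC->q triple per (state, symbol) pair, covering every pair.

Fold the examples into a partial DFA from state 0: repeatedly fix the first undefined (state, symbol) met by the shortest-then-alphabetical prefix, trying targets in increasing order and rejecting any under which an Accept and a Reject string meet in one state with the same remainder; add a state when all current targets are rejected. Accepting states are where Accept strings end.
a: 0a undefined. 0a->0: no, bba/aabba meet in 0 with "bba" left. Open state 1: 0a->1.
b: 0b undefined. 0b->0: no, bba/bbba meet in 1. 0b->1: ok.
c: 0c undefined. 0c->0: ok.
aa: 1a undefined. 1a->0: no, aacb/cbab meet in 1. 1a->1: ok.
ab: 1b undefined. 1b->0: no, cbabc/abbab meet in 0. 1b->1: no, b/abbab meet in 1. Open state 2: 1b->2.
ac: 1c undefined. 1c->0: no, acbb/cbab meet in 2. 1c->1: no, aacb/cbab meet in 2. 1c->2: no, cbc/cbab meet in 2. Open state 3: 1c->3.
abb: 2b undefined. 2b->0: no, b/bbba meet in 1. 2b->1: no, b/bbba meet in 1. 2b->2: no, bba/bbba meet in 2 with "a" left. 2b->3: no, aacb/abbb meet in 3 with "b" left. Open state 4: 2b->4.
abc: 2c undefined. 2c->0: ok.
aca: 3a undefined. 3a->0: ok.
acb: 3b undefined. 3b->0: ok.
acc: 3c undefined. 3c->0: ok.
bba: 2a undefined. 2a->0: ok.
abba: 4a undefined. 4a->0: no, aacb/bbba meet in 0. 4a->1: no, b/bbba meet in 1. 4a->2: no, aacb/bbbaa meet in 0. 4a->3: no, aacb/abbab meet in 0. 4a->4: ok.
abbb: 4b undefined. 4b->0: no, aacb/abbab meet in 0. 4b->1: no, b/abbab meet in 1. 4b->2: ok.
abbc: 4c undefined. 4c->0: ok.
All examples now run through 5 states with every (state, symbol) defined. Accept strings end in {0,1,3}, Reject strings end in {2,4}; accept={0,1,3}.

states=5 start=0 accept={0,1,3} delta: 0a->1 0b->1 0c->0 1a->1 1b->2 1c->3 2a->0 2b->4 2c->0 3a->0 3b->0 3c->0 4a->4 4b->2 4c->0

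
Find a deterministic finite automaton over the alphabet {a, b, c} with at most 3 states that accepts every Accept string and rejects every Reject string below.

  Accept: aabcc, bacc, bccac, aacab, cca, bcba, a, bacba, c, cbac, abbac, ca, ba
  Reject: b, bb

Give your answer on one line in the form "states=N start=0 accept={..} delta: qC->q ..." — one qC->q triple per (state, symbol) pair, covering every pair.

Fold the examples into a partial DFA from state 0: repeatedly fix the first undefined (state, symbol) met by the shortest-then-alphabetical prefix, trying targets in increasing order and rejecting any under which an Accept and a Reject string meet in one state with the same remainder; add a state when all current targets are rejected. Accepting states are where Accept strings end.
a: 0a undefined. 0a->0: ok.
b: 0b undefined. 0b->0: no, a/b meet in 0. Open state 1: 0b->1.
c: 0c undefined. 0c->0: no, aacab/b meet in 1. 0c->1: no, c/b meet in 1. Open state 2: 0c->2.
ba: 1a undefined. 1a->0: ok.
bb: 1b undefined. 1b->0: no, a/bb meet in 0. 1b->1: ok.
bc: 1c undefined. 1c->0: ok.
ca: 2a undefined. 2a->0: no, aacab/b meet in 1. 2a->1: no, aacab/b meet in 1. 2a->2: ok.
cb: 2b undefined. 2b->0: ok.
cc: 2c undefined. 2c->0: ok.
All examples now run through 3 states with every (state, symbol) defined. Accept strings end in {0,2}, Reject strings end in {1}; accept={0,2}.

states=3 start=0 accept={0,2} delta: 0a->0 0b->1 0c->2 1a->0 1b->1 1c->0 2a->2 2b->0 2c->0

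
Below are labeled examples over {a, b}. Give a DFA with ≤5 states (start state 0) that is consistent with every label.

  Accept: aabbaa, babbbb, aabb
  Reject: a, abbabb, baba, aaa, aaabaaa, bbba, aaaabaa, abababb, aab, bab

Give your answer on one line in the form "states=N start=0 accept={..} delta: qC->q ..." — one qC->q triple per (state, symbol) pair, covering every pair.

states=5 start=0 accept={2,3} delta: 0a->0 0b->1 1a->2 1b->3 2a->0 2b->4 3a->1 3b->0 4a->1 4b->0

Grow the machine one transition at a time. Run the examples from 0; the earliest place one falls off (shortest prefix, ties alphabetical) gets sent to the lowest-numbered state that keeps every Accept/Reject pair distinguishable — a pair clashes when both reach the same state with identical unread suffix — and to a fresh state only if none does.
a: 0a undefined. 0a->0: ok.
b: 0b undefined. 0b->0: no, aabbaa/a meet in 0. Open state 1: 0b->1.
ba: 1a undefined. 1a->0: no, aabb/abababb meet in 1 with "b" left. 1a->1: no, aabb/bab meet in 1 with "b" left. Open state 2: 1a->2.
bb: 1b undefined. 1b->0: no, aabbaa/a meet in 0. 1b->1: no, aabbaa/aaaabaa meet in 2 with "a" left. 1b->2: no, aabbaa/aaabaaa meet in 2 with "aa" left. Open state 3: 1b->3.
bab: 2b undefined. 2b->0: no, aabb/abababb meet in 3. 2b->1: no, aabb/abababb meet in 3. 2b->2: no, babbbb/bab meet in 2. 2b->3: no, aabb/bab meet in 3. Open state 4: 2b->4.
bbb: 3b undefined. 3b->0: ok.
abba: 3a undefined. 3a->0: no, aabbaa/a meet in 0. 3a->1: ok.
baba: 4a undefined. 4a->0: no, aabb/abababb meet in 3. 4a->1: ok.
babb: 4b undefined. 4b->0: ok.
aaabaa: 2a undefined. 2a->0: ok.
All examples now run through 5 states with every (state, symbol) defined. Accept strings end in {2,3}, Reject strings end in {0,1,4}; accept={2,3}.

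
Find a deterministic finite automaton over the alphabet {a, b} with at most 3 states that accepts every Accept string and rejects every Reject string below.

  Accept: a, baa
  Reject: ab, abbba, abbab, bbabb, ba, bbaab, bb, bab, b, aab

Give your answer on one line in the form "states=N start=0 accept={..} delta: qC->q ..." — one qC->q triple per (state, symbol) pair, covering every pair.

Grow the machine one transition at a time. Run the examples from 0; the earliest place one falls off (shortest prefix, ties alphabetical) gets sent to the lowest-numbered state that keeps every Accept/Reject pair distinguishable — a pair clashes when both reach the same state with identical unread suffix — and to a fresh state only if none does.
a: 0a undefined. 0a->0: ok.
b: 0b undefined. 0b->0: no, a/ab meet in 0. Open state 1: 0b->1.
ba: 1a undefined. 1a->0: no, a/ba meet in 0. 1a->1: no, baa/ab meet in 1. Open state 2: 1a->2.
bb: 1b undefined. 1b->0: no, a/bbabb meet in 0. 1b->1: ok.
baa: 2a undefined. 2a->0: ok.
bab: 2b undefined. 2b->0: no, a/abbab meet in 0. 2b->1: ok.
All examples now run through 3 states with every (state, symbol) defined. Accept strings end in {0}, Reject strings end in {1,2}; accept={0}.

states=3 start=0 accept={0} delta: 0a->0 0b->1 1a->2 1b->1 2a->0 2b->1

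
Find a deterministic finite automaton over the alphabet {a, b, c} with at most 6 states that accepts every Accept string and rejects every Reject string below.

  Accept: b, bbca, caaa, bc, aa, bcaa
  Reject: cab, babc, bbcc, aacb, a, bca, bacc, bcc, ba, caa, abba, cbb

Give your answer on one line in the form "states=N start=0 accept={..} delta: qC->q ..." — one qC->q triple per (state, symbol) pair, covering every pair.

states=5 start=0 accept={2,4} delta: 0a->1 0b->2 0c->1 1a->2 1b->2 1c->0 2a->3 2b->0 2c->4 3a->2 3b->0 3c->0 4a->1 4b->0 4c->0

Fold the examples into a partial DFA from state 0: repeatedly fix the first undefined (state, symbol) met by the shortest-then-alphabetical prefix, trying targets in increasing order and rejecting any under which an Accept and a Reject string meet in one state with the same remainder; add a state when all current targets are rejected. Accepting states are where Accept strings end.
a: 0a undefined. 0a->0: no, aa/a meet in 0. Open state 1: 0a->1.
b: 0b undefined. 0b->0: no, bbca/bca meet in 0 with "ca" left. 0b->1: no, b/a meet in 1. Open state 2: 0b->2.
c: 0c undefined. 0c->0: no, aa/caa meet in 1 with "a" left. 0c->1: ok.
aa: 1a undefined. 1a->0: no, b/cab meet in 2. 1a->1: no, caaa/a meet in 1. 1a->2: ok.
ab: 1b undefined. 1b->0: no, b/cbb meet in 2. 1b->1: no, b/abba meet in 2. 1b->2: ok.
ba: 2a undefined. 2a->0: no, caaa/a meet in 1. 2a->1: no, bc/babc meet in 2 with "c" left. 2a->2: no, b/ba meet in 2. Open state 3: 2a->3.
bb: 2b undefined. 2b->0: ok.
bc: 2c undefined. 2c->0: no, b/aacb meet in 2. 2c->1: no, b/aacb meet in 2. 2c->2: no, b/bcc meet in 2. 2c->3: no, caaa/bca meet in 3 with "a" left. Open state 4: 2c->4.
bab: 3b undefined. 3b->0: ok.
bac: 3c undefined. 3c->0: ok.
bca: 4a undefined. 4a->0: no, bcaa/babc meet in 1. 4a->1: ok.
bcc: 4c undefined. 4c->0: ok.
aacb: 4b undefined. 4b->0: ok.
bbcc: 1c undefined. 1c->0: ok.
caaa: 3a undefined. 3a->0: no, caaa/cab meet in 0. 3a->1: no, caaa/babc meet in 1. 3a->2: ok.
All examples now run through 5 states with every (state, symbol) defined. Accept strings end in {2,4}, Reject strings end in {0,1,3}; accept={2,4}.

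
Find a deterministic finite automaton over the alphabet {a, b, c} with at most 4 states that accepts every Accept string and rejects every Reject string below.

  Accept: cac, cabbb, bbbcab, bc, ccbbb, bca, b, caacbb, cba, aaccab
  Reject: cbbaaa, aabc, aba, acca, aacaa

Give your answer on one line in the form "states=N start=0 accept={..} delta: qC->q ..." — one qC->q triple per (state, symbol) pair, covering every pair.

states=4 start=0 accept={0,1} delta: 0a->1 0b->0 0c->0 1a->2 1b->1 1c->1 2a->2 2b->2 2c->3 3a->1 3b->0 3c->0

Grow the machine one transition at a time. Run the examples from 0; the earliest place one falls off (shortest prefix, ties alphabetical) gets sent to the lowest-numbered state that keeps every Accept/Reject pair distinguishable — a pair clashes when both reach the same state with identical unread suffix — and to a fresh state only if none does.
a: 0a undefined. 0a->0: no, bc/aabc meet in 0 with "bc" left. Open state 1: 0a->1.
b: 0b undefined. 0b->0: ok.
c: 0c undefined. 0c->0: ok.
aa: 1a undefined. 1a->0: no, bc/aabc meet in 0. 1a->1: no, bca/cbbaaa meet in 1. Open state 2: 1a->2.
ab: 1b undefined. 1b->0: no, bca/aba meet in 1. 1b->1: ok.
ac: 1c undefined. 1c->0: no, cabbb/acca meet in 1. 1c->1: ok.
aab: 2b undefined. 2b->0: no, bc/aabc meet in 0. 2b->1: no, cac/aabc meet in 1. 2b->2: ok.
aac: 2c undefined. 2c->0: no, bc/aabc meet in 0. 2c->1: no, cac/aabc meet in 1. 2c->2: no, caacbb/aabc meet in 2. Open state 3: 2c->3.
aaca: 3a undefined. 3a->0: no, cac/aacaa meet in 1. 3a->1: ok.
aacc: 3c undefined. 3c->0: ok.
caacb: 3b undefined. 3b->0: ok.
cbbaaa: 2a undefined. 2a->0: no, bc/cbbaaa meet in 0. 2a->1: no, cac/cbbaaa meet in 1. 2a->2: ok.
All examples now run through 4 states with every (state, symbol) defined. Accept strings end in {0,1}, Reject strings end in {2,3}; accept={0,1}.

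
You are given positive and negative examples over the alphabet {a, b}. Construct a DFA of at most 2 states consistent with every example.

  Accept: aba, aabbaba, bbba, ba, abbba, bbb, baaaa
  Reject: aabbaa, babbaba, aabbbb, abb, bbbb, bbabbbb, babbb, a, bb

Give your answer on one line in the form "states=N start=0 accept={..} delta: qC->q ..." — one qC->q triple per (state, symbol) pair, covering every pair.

Fold the examples into a partial DFA from state 0: repeatedly fix the first undefined (state, symbol) met by the shortest-then-alphabetical prefix, trying targets in increasing order and rejecting any under which an Accept and a Reject string meet in one state with the same remainder; add a state when all current targets are rejected. Accepting states are where Accept strings end.
a: 0a undefined. 0a->0: ok.
b: 0b undefined. 0b->0: no, aba/aabbaa meet in 0. Open state 1: 0b->1.
ba: 1a undefined. 1a->0: no, aba/a meet in 0. 1a->1: ok.
bb: 1b undefined. 1b->0: ok.
All examples now run through 2 states with every (state, symbol) defined. Accept strings end in {1}, Reject strings end in {0}; accept={1}.

states=2 start=0 accept={1} delta: 0a->0 0b->1 1a->1 1b->0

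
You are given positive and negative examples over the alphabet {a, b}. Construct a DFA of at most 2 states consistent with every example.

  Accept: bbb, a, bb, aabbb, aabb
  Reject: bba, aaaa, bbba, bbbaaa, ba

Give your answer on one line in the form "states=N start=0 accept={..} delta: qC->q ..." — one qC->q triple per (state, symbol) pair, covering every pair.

states=2 start=0 accept={1} delta: 0a->1 0b->1 1a->0 1b->1

Grow the machine one transition at a time. Run the examples from 0; the earliest place one falls off (shortest prefix, ties alphabetical) gets sent to the lowest-numbered state that keeps every Accept/Reject pair distinguishable — a pair clashes when both reach the same state with identical unread suffix — and to a fresh state only if none does.
a: 0a undefined. 0a->0: no, a/aaaa meet in 0. Open state 1: 0a->1.
b: 0b undefined. 0b->0: no, a/bba meet in 1. 0b->1: ok.
aa: 1a undefined. 1a->0: ok.
bb: 1b undefined. 1b->0: no, bbb/bba meet in 1. 1b->1: ok.
All examples now run through 2 states with every (state, symbol) defined. Accept strings end in {1}, Reject strings end in {0}; accept={1}.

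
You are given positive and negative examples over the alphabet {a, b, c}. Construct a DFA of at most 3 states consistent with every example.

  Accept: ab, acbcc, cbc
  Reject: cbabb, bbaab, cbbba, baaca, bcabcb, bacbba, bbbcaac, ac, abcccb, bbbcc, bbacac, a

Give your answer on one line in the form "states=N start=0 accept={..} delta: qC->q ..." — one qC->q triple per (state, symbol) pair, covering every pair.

states=3 start=0 accept={1} delta: 0a->0 0b->1 0c->0 1a->0 1b->2 1c->1 2a->2 2b->0 2c->0

State merging on the prefix tree: take the shortest (then alphabetical) example prefix whose next move is undefined and point that move at state 0, else 1, else 2, ...; a target is out if some Accept/Reject pair would then sit in one state with the same input left (inseparable). If every existing state is out, open a new one.
a: 0a undefined. 0a->0: ok.
b: 0b undefined. 0b->0: no, ab/bbaab meet in 0. Open state 1: 0b->1.
c: 0c undefined. 0c->0: ok.
ba: 1a undefined. 1a->0: ok.
bb: 1b undefined. 1b->0: no, ab/bbaab meet in 1. 1b->1: no, ab/cbabb meet in 1. Open state 2: 1b->2.
bc: 1c undefined. 1c->0: no, ab/bcabcb meet in 1. 1c->1: ok.
bba: 2a undefined. 2a->0: no, ab/bbaab meet in 1. 2a->1: no, ab/bbaab meet in 1. 2a->2: ok.
bbb: 2b undefined. 2b->0: ok.
bbac: 2c undefined. 2c->0: ok.
All examples now run through 3 states with every (state, symbol) defined. Accept strings end in {1}, Reject strings end in {0,2}; accept={1}.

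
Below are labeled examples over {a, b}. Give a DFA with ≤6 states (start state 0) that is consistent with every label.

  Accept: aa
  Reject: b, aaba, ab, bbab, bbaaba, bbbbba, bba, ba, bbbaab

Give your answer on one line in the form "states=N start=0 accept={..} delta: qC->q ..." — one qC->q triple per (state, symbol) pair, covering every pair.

states=2 start=0 accept={0} delta: 0a->0 0b->1 1a->1 1b->1

Fold the examples into a partial DFA from state 0: repeatedly fix the first undefined (state, symbol) met by the shortest-then-alphabetical prefix, trying targets in increasing order and rejecting any under which an Accept and a Reject string meet in one state with the same remainder; add a state when all current targets are rejected. Accepting states are where Accept strings end.
a: 0a undefined. 0a->0: ok.
b: 0b undefined. 0b->0: no, aa/b meet in 0. Open state 1: 0b->1.
ba: 1a undefined. 1a->0: no, aa/aaba meet in 0. 1a->1: ok.
bb: 1b undefined. 1b->0: no, aa/bba meet in 0. 1b->1: ok.
All examples now run through 2 states with every (state, symbol) defined. Accept strings end in {0}, Reject strings end in {1}; accept={0}.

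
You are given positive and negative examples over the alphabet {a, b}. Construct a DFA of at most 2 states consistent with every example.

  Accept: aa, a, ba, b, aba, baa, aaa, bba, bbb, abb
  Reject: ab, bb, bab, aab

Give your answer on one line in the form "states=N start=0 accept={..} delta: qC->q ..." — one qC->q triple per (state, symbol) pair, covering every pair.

State merging on the prefix tree: take the shortest (then alphabetical) example prefix whose next move is undefined and point that move at state 0, else 1, else 2, ...; a target is out if some Accept/Reject pair would then sit in one state with the same input left (inseparable). If every existing state is out, open a new one.
a: 0a undefined. 0a->0: no, b/ab meet in 0 with "b" left. Open state 1: 0a->1.
b: 0b undefined. 0b->0: no, b/bb meet in 0. 0b->1: ok.
aa: 1a undefined. 1a->0: no, a/bab meet in 1. 1a->1: ok.
ab: 1b undefined. 1b->0: ok.
All examples now run through 2 states with every (state, symbol) defined. Accept strings end in {1}, Reject strings end in {0}; accept={1}.

states=2 start=0 accept={1} delta: 0a->1 0b->1 1a->1 1b->0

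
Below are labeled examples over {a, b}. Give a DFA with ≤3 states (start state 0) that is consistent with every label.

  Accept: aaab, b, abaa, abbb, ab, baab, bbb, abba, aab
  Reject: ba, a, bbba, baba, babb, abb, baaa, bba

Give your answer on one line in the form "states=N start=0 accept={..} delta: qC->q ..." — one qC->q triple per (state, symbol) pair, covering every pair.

State merging on the prefix tree: take the shortest (then alphabetical) example prefix whose next move is undefined and point that move at state 0, else 1, else 2, ...; a target is out if some Accept/Reject pair would then sit in one state with the same input left (inseparable). If every existing state is out, open a new one.
a: 0a undefined. 0a->0: no, abba/bba meet in 0 with "bba" left. Open state 1: 0a->1.
b: 0b undefined. 0b->0: ok.
aa: 1a undefined. 1a->0: ok.
ab: 1b undefined. 1b->0: no, aaab/babb meet in 0. 1b->1: no, aaab/ba meet in 1. Open state 2: 1b->2.
aba: 2a undefined. 2a->0: no, b/baba meet in 0. 2a->1: ok.
abb: 2b undefined. 2b->0: no, b/babb meet in 0. 2b->1: ok.
All examples now run through 3 states with every (state, symbol) defined. Accept strings end in {0,2}, Reject strings end in {1}; accept={0,2}.

states=3 start=0 accept={0,2} delta: 0a->1 0b->0 1a->0 1b->2 2a->1 2b->1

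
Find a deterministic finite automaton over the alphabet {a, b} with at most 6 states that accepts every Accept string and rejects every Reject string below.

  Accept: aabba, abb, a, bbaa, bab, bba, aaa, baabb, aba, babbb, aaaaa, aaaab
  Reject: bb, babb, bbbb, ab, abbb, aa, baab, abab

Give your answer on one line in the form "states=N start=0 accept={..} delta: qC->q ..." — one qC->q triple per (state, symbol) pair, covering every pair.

Fold the examples into a partial DFA from state 0: repeatedly fix the first undefined (state, symbol) met by the shortest-then-alphabetical prefix, trying targets in increasing order and rejecting any under which an Accept and a Reject string meet in one state with the same remainder; add a state when all current targets are rejected. Accepting states are where Accept strings end.
a: 0a undefined. 0a->0: no, abb/bb meet in 0 with "bb" left. Open state 1: 0a->1.
b: 0b undefined. 0b->0: no, abb/babb meet in 1 with "bb" left. 0b->1: ok.
aa: 1a undefined. 1a->0: ok.
ab: 1b undefined. 1b->0: no, bbaa/bb meet in 0. 1b->1: no, aabba/aa meet in 0. Open state 2: 1b->2.
aba: 2a undefined. 2a->0: no, aabba/aa meet in 0. 2a->1: no, bbaa/aa meet in 0. 2a->2: no, aabba/bb meet in 2. Open state 3: 2a->3.
abb: 2b undefined. 2b->0: no, abb/aa meet in 0. 2b->1: ok.
abab: 3b undefined. 3b->0: ok.
bbaa: 3a undefined. 3a->0: no, bbaa/aa meet in 0. 3a->1: ok.
All examples now run through 4 states with every (state, symbol) defined. Accept strings end in {1,3}, Reject strings end in {0,2}; accept={1,3}.

states=4 start=0 accept={1,3} delta: 0a->1 0b->1 1a->0 1b->2 2a->3 2b->1 3a->1 3b->0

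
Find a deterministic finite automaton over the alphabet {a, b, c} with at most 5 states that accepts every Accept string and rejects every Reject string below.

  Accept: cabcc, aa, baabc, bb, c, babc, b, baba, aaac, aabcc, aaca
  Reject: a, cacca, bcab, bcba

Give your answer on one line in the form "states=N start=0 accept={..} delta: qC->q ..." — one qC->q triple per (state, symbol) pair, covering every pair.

states=3 start=0 accept={0,2} delta: 0a->1 0b->0 0c->0 1a->2 1b->1 1c->0 2a->0 2b->0 2c->1

State merging on the prefix tree: take the shortest (then alphabetical) example prefix whose next move is undefined and point that move at state 0, else 1, else 2, ...; a target is out if some Accept/Reject pair would then sit in one state with the same input left (inseparable). If every existing state is out, open a new one.
a: 0a undefined. 0a->0: no, aa/a meet in 0. Open state 1: 0a->1.
b: 0b undefined. 0b->0: ok.
c: 0c undefined. 0c->0: ok.
aa: 1a undefined. 1a->0: no, aaca/a meet in 1. 1a->1: no, aa/a meet in 1. Open state 2: 1a->2.
aaa: 2a undefined. 2a->0: ok.
aab: 2b undefined. 2b->0: ok.
aac: 2c undefined. 2c->0: no, aaca/a meet in 1. 2c->1: ok.
bab: 1b undefined. 1b->0: no, cabcc/bcab meet in 0. 1b->1: ok.
cac: 1c undefined. 1c->0: ok.
All examples now run through 3 states with every (state, symbol) defined. Accept strings end in {0,2}, Reject strings end in {1}; accept={0,2}.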